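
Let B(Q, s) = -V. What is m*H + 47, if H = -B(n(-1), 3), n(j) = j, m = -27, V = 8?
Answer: -169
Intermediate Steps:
B(Q, s) = -8 (B(Q, s) = -1*8 = -8)
H = 8 (H = -1*(-8) = 8)
m*H + 47 = -27*8 + 47 = -216 + 47 = -169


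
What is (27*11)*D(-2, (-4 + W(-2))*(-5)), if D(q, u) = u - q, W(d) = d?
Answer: 9504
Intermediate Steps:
(27*11)*D(-2, (-4 + W(-2))*(-5)) = (27*11)*((-4 - 2)*(-5) - 1*(-2)) = 297*(-6*(-5) + 2) = 297*(30 + 2) = 297*32 = 9504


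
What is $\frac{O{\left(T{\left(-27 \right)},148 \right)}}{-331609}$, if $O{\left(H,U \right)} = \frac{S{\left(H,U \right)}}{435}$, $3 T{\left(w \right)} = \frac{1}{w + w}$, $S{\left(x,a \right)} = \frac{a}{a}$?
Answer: $- \frac{1}{144249915} \approx -6.9324 \cdot 10^{-9}$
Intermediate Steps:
$S{\left(x,a \right)} = 1$
$T{\left(w \right)} = \frac{1}{6 w}$ ($T{\left(w \right)} = \frac{1}{3 \left(w + w\right)} = \frac{1}{3 \cdot 2 w} = \frac{\frac{1}{2} \frac{1}{w}}{3} = \frac{1}{6 w}$)
$O{\left(H,U \right)} = \frac{1}{435}$ ($O{\left(H,U \right)} = 1 \cdot \frac{1}{435} = \frac{1}{435}$)
$\frac{O{\left(T{\left(-27 \right)},148 \right)}}{-331609} = \frac{1}{435 \left(-331609\right)} = \frac{1}{435} \left(- \frac{1}{331609}\right) = - \frac{1}{144249915}$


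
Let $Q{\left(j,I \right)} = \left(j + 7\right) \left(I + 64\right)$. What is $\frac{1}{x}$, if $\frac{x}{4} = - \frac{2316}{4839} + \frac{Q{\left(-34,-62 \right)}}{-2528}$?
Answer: $- \frac{509708}{932257} \approx -0.54675$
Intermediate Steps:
$Q{\left(j,I \right)} = \left(7 + j\right) \left(64 + I\right)$
$x = - \frac{932257}{509708}$ ($x = 4 \left(- \frac{2316}{4839} + \frac{448 + 7 \left(-62\right) + 64 \left(-34\right) - -2108}{-2528}\right) = 4 \left(\left(-2316\right) \frac{1}{4839} + \left(448 - 434 - 2176 + 2108\right) \left(- \frac{1}{2528}\right)\right) = 4 \left(- \frac{772}{1613} - - \frac{27}{1264}\right) = 4 \left(- \frac{772}{1613} + \frac{27}{1264}\right) = 4 \left(- \frac{932257}{2038832}\right) = - \frac{932257}{509708} \approx -1.829$)
$\frac{1}{x} = \frac{1}{- \frac{932257}{509708}} = - \frac{509708}{932257}$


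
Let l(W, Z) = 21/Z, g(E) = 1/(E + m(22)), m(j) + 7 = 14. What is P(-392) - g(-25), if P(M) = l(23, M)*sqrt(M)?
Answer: 1/18 - 3*I*sqrt(2)/4 ≈ 0.055556 - 1.0607*I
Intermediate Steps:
m(j) = 7 (m(j) = -7 + 14 = 7)
g(E) = 1/(7 + E) (g(E) = 1/(E + 7) = 1/(7 + E))
P(M) = 21/sqrt(M) (P(M) = (21/M)*sqrt(M) = 21/sqrt(M))
P(-392) - g(-25) = 21/sqrt(-392) - 1/(7 - 25) = 21*(-I*sqrt(2)/28) - 1/(-18) = -3*I*sqrt(2)/4 - 1*(-1/18) = -3*I*sqrt(2)/4 + 1/18 = 1/18 - 3*I*sqrt(2)/4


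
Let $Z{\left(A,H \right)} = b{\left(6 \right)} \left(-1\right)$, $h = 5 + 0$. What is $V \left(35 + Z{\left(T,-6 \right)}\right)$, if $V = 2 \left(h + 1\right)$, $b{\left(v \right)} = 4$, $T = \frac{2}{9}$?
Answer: $372$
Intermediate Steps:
$T = \frac{2}{9}$ ($T = 2 \cdot \frac{1}{9} = \frac{2}{9} \approx 0.22222$)
$h = 5$
$V = 12$ ($V = 2 \left(5 + 1\right) = 2 \cdot 6 = 12$)
$Z{\left(A,H \right)} = -4$ ($Z{\left(A,H \right)} = 4 \left(-1\right) = -4$)
$V \left(35 + Z{\left(T,-6 \right)}\right) = 12 \left(35 - 4\right) = 12 \cdot 31 = 372$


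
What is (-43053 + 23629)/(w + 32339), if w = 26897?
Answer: -4856/14809 ≈ -0.32791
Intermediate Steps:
(-43053 + 23629)/(w + 32339) = (-43053 + 23629)/(26897 + 32339) = -19424/59236 = -19424*1/59236 = -4856/14809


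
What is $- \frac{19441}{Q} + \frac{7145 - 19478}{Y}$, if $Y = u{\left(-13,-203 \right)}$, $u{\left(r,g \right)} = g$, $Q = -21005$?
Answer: $\frac{263001188}{4264015} \approx 61.679$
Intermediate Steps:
$Y = -203$
$- \frac{19441}{Q} + \frac{7145 - 19478}{Y} = - \frac{19441}{-21005} + \frac{7145 - 19478}{-203} = \left(-19441\right) \left(- \frac{1}{21005}\right) + \left(7145 - 19478\right) \left(- \frac{1}{203}\right) = \frac{19441}{21005} - - \frac{12333}{203} = \frac{19441}{21005} + \frac{12333}{203} = \frac{263001188}{4264015}$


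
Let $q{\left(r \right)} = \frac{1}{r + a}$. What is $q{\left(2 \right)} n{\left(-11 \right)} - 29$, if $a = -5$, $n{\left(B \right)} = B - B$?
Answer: $-29$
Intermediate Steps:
$n{\left(B \right)} = 0$
$q{\left(r \right)} = \frac{1}{-5 + r}$ ($q{\left(r \right)} = \frac{1}{r - 5} = \frac{1}{-5 + r}$)
$q{\left(2 \right)} n{\left(-11 \right)} - 29 = \frac{1}{-5 + 2} \cdot 0 - 29 = \frac{1}{-3} \cdot 0 - 29 = \left(- \frac{1}{3}\right) 0 - 29 = 0 - 29 = -29$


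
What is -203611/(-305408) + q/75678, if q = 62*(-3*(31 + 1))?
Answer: 2265180807/3852111104 ≈ 0.58804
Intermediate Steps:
q = -5952 (q = 62*(-3*32) = 62*(-96) = -5952)
-203611/(-305408) + q/75678 = -203611/(-305408) - 5952/75678 = -203611*(-1/305408) - 5952*1/75678 = 203611/305408 - 992/12613 = 2265180807/3852111104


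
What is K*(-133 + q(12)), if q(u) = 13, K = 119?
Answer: -14280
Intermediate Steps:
K*(-133 + q(12)) = 119*(-133 + 13) = 119*(-120) = -14280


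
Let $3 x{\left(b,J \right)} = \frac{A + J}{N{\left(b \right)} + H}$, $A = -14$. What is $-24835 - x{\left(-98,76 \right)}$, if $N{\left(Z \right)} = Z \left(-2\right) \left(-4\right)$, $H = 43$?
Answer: $- \frac{55208143}{2223} \approx -24835.0$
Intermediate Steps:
$N{\left(Z \right)} = 8 Z$ ($N{\left(Z \right)} = - 2 Z \left(-4\right) = 8 Z$)
$x{\left(b,J \right)} = \frac{-14 + J}{3 \left(43 + 8 b\right)}$ ($x{\left(b,J \right)} = \frac{\left(-14 + J\right) \frac{1}{8 b + 43}}{3} = \frac{\left(-14 + J\right) \frac{1}{43 + 8 b}}{3} = \frac{\frac{1}{43 + 8 b} \left(-14 + J\right)}{3} = \frac{-14 + J}{3 \left(43 + 8 b\right)}$)
$-24835 - x{\left(-98,76 \right)} = -24835 - \frac{-14 + 76}{3 \left(43 + 8 \left(-98\right)\right)} = -24835 - \frac{1}{3} \frac{1}{43 - 784} \cdot 62 = -24835 - \frac{1}{3} \frac{1}{-741} \cdot 62 = -24835 - \frac{1}{3} \left(- \frac{1}{741}\right) 62 = -24835 - - \frac{62}{2223} = -24835 + \frac{62}{2223} = - \frac{55208143}{2223}$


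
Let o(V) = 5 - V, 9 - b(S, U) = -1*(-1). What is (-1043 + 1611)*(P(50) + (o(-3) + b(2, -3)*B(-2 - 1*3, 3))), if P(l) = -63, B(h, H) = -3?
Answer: -44872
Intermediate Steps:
b(S, U) = 8 (b(S, U) = 9 - (-1)*(-1) = 9 - 1*1 = 9 - 1 = 8)
(-1043 + 1611)*(P(50) + (o(-3) + b(2, -3)*B(-2 - 1*3, 3))) = (-1043 + 1611)*(-63 + ((5 - 1*(-3)) + 8*(-3))) = 568*(-63 + ((5 + 3) - 24)) = 568*(-63 + (8 - 24)) = 568*(-63 - 16) = 568*(-79) = -44872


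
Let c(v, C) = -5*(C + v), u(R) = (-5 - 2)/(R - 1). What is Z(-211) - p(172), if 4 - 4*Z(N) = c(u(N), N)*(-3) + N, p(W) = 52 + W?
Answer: 526503/848 ≈ 620.88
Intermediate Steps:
u(R) = -7/(-1 + R)
c(v, C) = -5*C - 5*v
Z(N) = 1 - 4*N + 105/(4*(-1 + N)) (Z(N) = 1 - ((-5*N - (-35)/(-1 + N))*(-3) + N)/4 = 1 - ((-5*N + 35/(-1 + N))*(-3) + N)/4 = 1 - ((-105/(-1 + N) + 15*N) + N)/4 = 1 - (-105/(-1 + N) + 16*N)/4 = 1 + (-4*N + 105/(4*(-1 + N))) = 1 - 4*N + 105/(4*(-1 + N)))
Z(-211) - p(172) = (101 - 16*(-211)² + 20*(-211))/(4*(-1 - 211)) - (52 + 172) = (¼)*(101 - 16*44521 - 4220)/(-212) - 1*224 = (¼)*(-1/212)*(101 - 712336 - 4220) - 224 = (¼)*(-1/212)*(-716455) - 224 = 716455/848 - 224 = 526503/848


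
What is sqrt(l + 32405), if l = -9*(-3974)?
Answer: sqrt(68171) ≈ 261.10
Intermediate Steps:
l = 35766
sqrt(l + 32405) = sqrt(35766 + 32405) = sqrt(68171)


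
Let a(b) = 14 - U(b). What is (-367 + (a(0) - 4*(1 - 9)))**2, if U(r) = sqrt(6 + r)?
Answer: (321 + sqrt(6))**2 ≈ 1.0462e+5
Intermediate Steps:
a(b) = 14 - sqrt(6 + b)
(-367 + (a(0) - 4*(1 - 9)))**2 = (-367 + ((14 - sqrt(6 + 0)) - 4*(1 - 9)))**2 = (-367 + ((14 - sqrt(6)) - 4*(-8)))**2 = (-367 + ((14 - sqrt(6)) - 1*(-32)))**2 = (-367 + ((14 - sqrt(6)) + 32))**2 = (-367 + (46 - sqrt(6)))**2 = (-321 - sqrt(6))**2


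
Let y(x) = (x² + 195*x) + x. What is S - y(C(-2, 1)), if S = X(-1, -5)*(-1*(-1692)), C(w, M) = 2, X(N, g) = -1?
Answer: -2088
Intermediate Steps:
y(x) = x² + 196*x
S = -1692 (S = -(-1)*(-1692) = -1*1692 = -1692)
S - y(C(-2, 1)) = -1692 - 2*(196 + 2) = -1692 - 2*198 = -1692 - 1*396 = -1692 - 396 = -2088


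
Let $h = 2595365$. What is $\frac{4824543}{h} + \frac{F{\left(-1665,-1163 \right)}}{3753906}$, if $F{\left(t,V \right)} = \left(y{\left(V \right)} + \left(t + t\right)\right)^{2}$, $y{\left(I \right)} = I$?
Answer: $\frac{70503641342843}{9742756245690} \approx 7.2365$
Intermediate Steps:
$F{\left(t,V \right)} = \left(V + 2 t\right)^{2}$ ($F{\left(t,V \right)} = \left(V + \left(t + t\right)\right)^{2} = \left(V + 2 t\right)^{2}$)
$\frac{4824543}{h} + \frac{F{\left(-1665,-1163 \right)}}{3753906} = \frac{4824543}{2595365} + \frac{\left(-1163 + 2 \left(-1665\right)\right)^{2}}{3753906} = 4824543 \cdot \frac{1}{2595365} + \left(-1163 - 3330\right)^{2} \cdot \frac{1}{3753906} = \frac{4824543}{2595365} + \left(-4493\right)^{2} \cdot \frac{1}{3753906} = \frac{4824543}{2595365} + 20187049 \cdot \frac{1}{3753906} = \frac{4824543}{2595365} + \frac{20187049}{3753906} = \frac{70503641342843}{9742756245690}$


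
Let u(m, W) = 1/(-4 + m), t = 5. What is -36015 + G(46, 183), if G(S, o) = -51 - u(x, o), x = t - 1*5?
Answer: -144263/4 ≈ -36066.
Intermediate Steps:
x = 0 (x = 5 - 1*5 = 5 - 5 = 0)
G(S, o) = -203/4 (G(S, o) = -51 - 1/(-4 + 0) = -51 - 1/(-4) = -51 - 1*(-¼) = -51 + ¼ = -203/4)
-36015 + G(46, 183) = -36015 - 203/4 = -144263/4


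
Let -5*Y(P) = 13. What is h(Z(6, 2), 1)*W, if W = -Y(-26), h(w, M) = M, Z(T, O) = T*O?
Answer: 13/5 ≈ 2.6000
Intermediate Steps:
Z(T, O) = O*T
Y(P) = -13/5 (Y(P) = -1/5*13 = -13/5)
W = 13/5 (W = -1*(-13/5) = 13/5 ≈ 2.6000)
h(Z(6, 2), 1)*W = 1*(13/5) = 13/5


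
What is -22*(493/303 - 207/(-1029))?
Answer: -4180132/103929 ≈ -40.221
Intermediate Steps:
-22*(493/303 - 207/(-1029)) = -22*(493*(1/303) - 207*(-1/1029)) = -22*(493/303 + 69/343) = -22*190006/103929 = -4180132/103929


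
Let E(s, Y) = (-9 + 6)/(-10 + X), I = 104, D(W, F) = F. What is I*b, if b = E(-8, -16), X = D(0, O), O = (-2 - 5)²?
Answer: -8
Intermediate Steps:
O = 49 (O = (-7)² = 49)
X = 49
E(s, Y) = -1/13 (E(s, Y) = (-9 + 6)/(-10 + 49) = -3/39 = -3*1/39 = -1/13)
b = -1/13 ≈ -0.076923
I*b = 104*(-1/13) = -8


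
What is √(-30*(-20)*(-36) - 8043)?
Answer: I*√29643 ≈ 172.17*I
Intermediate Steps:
√(-30*(-20)*(-36) - 8043) = √(600*(-36) - 8043) = √(-21600 - 8043) = √(-29643) = I*√29643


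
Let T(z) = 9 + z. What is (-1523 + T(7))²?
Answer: 2271049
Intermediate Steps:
(-1523 + T(7))² = (-1523 + (9 + 7))² = (-1523 + 16)² = (-1507)² = 2271049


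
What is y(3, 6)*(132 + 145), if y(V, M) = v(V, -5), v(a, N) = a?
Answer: 831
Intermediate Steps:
y(V, M) = V
y(3, 6)*(132 + 145) = 3*(132 + 145) = 3*277 = 831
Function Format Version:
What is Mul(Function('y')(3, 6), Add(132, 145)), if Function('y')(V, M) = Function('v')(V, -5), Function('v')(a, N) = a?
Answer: 831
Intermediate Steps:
Function('y')(V, M) = V
Mul(Function('y')(3, 6), Add(132, 145)) = Mul(3, Add(132, 145)) = Mul(3, 277) = 831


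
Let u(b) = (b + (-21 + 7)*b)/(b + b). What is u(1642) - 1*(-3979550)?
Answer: 7959087/2 ≈ 3.9795e+6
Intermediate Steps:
u(b) = -13/2 (u(b) = (b - 14*b)/((2*b)) = (-13*b)*(1/(2*b)) = -13/2)
u(1642) - 1*(-3979550) = -13/2 - 1*(-3979550) = -13/2 + 3979550 = 7959087/2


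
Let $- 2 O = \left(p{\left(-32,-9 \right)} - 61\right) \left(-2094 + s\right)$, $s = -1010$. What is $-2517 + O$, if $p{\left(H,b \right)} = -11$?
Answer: $-114261$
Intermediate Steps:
$O = -111744$ ($O = - \frac{\left(-11 - 61\right) \left(-2094 - 1010\right)}{2} = - \frac{\left(-72\right) \left(-3104\right)}{2} = \left(- \frac{1}{2}\right) 223488 = -111744$)
$-2517 + O = -2517 - 111744 = -114261$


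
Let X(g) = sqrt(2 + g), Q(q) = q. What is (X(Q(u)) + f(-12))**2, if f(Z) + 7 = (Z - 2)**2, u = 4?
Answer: (189 + sqrt(6))**2 ≈ 36653.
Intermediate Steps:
f(Z) = -7 + (-2 + Z)**2 (f(Z) = -7 + (Z - 2)**2 = -7 + (-2 + Z)**2)
(X(Q(u)) + f(-12))**2 = (sqrt(2 + 4) + (-7 + (-2 - 12)**2))**2 = (sqrt(6) + (-7 + (-14)**2))**2 = (sqrt(6) + (-7 + 196))**2 = (sqrt(6) + 189)**2 = (189 + sqrt(6))**2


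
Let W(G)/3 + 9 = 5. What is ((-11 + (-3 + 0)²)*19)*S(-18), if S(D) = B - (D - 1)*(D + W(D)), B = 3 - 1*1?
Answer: 21584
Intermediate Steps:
W(G) = -12 (W(G) = -27 + 3*5 = -27 + 15 = -12)
B = 2 (B = 3 - 1 = 2)
S(D) = 2 - (-1 + D)*(-12 + D) (S(D) = 2 - (D - 1)*(D - 12) = 2 - (-1 + D)*(-12 + D))
((-11 + (-3 + 0)²)*19)*S(-18) = ((-11 + (-3 + 0)²)*19)*(-10 - 1*(-18)² + 13*(-18)) = ((-11 + (-3)²)*19)*(-10 - 1*324 - 234) = ((-11 + 9)*19)*(-10 - 324 - 234) = -2*19*(-568) = -38*(-568) = 21584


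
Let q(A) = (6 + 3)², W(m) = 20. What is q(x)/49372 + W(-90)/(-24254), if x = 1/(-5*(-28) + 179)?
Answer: 488567/598734244 ≈ 0.00081600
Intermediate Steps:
x = 1/319 (x = 1/(140 + 179) = 1/319 ≈ 0.0031348)
q(A) = 81 (q(A) = 9² = 81)
q(x)/49372 + W(-90)/(-24254) = 81/49372 + 20/(-24254) = 81*(1/49372) + 20*(-1/24254) = 81/49372 - 10/12127 = 488567/598734244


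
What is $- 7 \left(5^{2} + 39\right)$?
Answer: $-448$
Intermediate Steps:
$- 7 \left(5^{2} + 39\right) = - 7 \left(25 + 39\right) = \left(-7\right) 64 = -448$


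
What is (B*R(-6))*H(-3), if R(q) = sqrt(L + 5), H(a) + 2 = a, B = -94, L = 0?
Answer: 470*sqrt(5) ≈ 1051.0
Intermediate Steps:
H(a) = -2 + a
R(q) = sqrt(5) (R(q) = sqrt(0 + 5) = sqrt(5))
(B*R(-6))*H(-3) = (-94*sqrt(5))*(-2 - 3) = -94*sqrt(5)*(-5) = 470*sqrt(5)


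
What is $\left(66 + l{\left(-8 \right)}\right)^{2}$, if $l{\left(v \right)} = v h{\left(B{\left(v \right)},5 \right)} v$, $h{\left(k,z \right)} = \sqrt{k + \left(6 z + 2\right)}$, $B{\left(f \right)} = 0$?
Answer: $135428 + 33792 \sqrt{2} \approx 1.8322 \cdot 10^{5}$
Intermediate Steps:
$h{\left(k,z \right)} = \sqrt{2 + k + 6 z}$ ($h{\left(k,z \right)} = \sqrt{k + \left(2 + 6 z\right)} = \sqrt{2 + k + 6 z}$)
$l{\left(v \right)} = 4 \sqrt{2} v^{2}$ ($l{\left(v \right)} = v \sqrt{2 + 0 + 6 \cdot 5} v = v \sqrt{2 + 0 + 30} v = v \sqrt{32} v = v 4 \sqrt{2} v = 4 v \sqrt{2} v = 4 \sqrt{2} v^{2}$)
$\left(66 + l{\left(-8 \right)}\right)^{2} = \left(66 + 4 \sqrt{2} \left(-8\right)^{2}\right)^{2} = \left(66 + 4 \sqrt{2} \cdot 64\right)^{2} = \left(66 + 256 \sqrt{2}\right)^{2}$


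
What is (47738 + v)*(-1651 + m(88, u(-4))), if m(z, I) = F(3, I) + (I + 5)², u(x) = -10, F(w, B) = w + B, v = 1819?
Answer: -80926581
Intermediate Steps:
F(w, B) = B + w
m(z, I) = 3 + I + (5 + I)² (m(z, I) = (I + 3) + (I + 5)² = (3 + I) + (5 + I)² = 3 + I + (5 + I)²)
(47738 + v)*(-1651 + m(88, u(-4))) = (47738 + 1819)*(-1651 + (3 - 10 + (5 - 10)²)) = 49557*(-1651 + (3 - 10 + (-5)²)) = 49557*(-1651 + (3 - 10 + 25)) = 49557*(-1651 + 18) = 49557*(-1633) = -80926581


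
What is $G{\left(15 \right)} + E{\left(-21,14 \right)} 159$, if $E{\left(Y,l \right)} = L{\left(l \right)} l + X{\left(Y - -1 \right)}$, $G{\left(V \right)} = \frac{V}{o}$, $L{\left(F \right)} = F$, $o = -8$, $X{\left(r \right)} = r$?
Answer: $\frac{223857}{8} \approx 27982.0$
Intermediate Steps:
$G{\left(V \right)} = - \frac{V}{8}$ ($G{\left(V \right)} = \frac{V}{-8} = V \left(- \frac{1}{8}\right) = - \frac{V}{8}$)
$E{\left(Y,l \right)} = 1 + Y + l^{2}$ ($E{\left(Y,l \right)} = l l + \left(Y - -1\right) = l^{2} + \left(Y + 1\right) = l^{2} + \left(1 + Y\right) = 1 + Y + l^{2}$)
$G{\left(15 \right)} + E{\left(-21,14 \right)} 159 = \left(- \frac{1}{8}\right) 15 + \left(1 - 21 + 14^{2}\right) 159 = - \frac{15}{8} + \left(1 - 21 + 196\right) 159 = - \frac{15}{8} + 176 \cdot 159 = - \frac{15}{8} + 27984 = \frac{223857}{8}$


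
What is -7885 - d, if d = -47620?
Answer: 39735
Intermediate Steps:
-7885 - d = -7885 - 1*(-47620) = -7885 + 47620 = 39735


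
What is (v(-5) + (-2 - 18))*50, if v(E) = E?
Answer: -1250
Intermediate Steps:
(v(-5) + (-2 - 18))*50 = (-5 + (-2 - 18))*50 = (-5 - 20)*50 = -25*50 = -1250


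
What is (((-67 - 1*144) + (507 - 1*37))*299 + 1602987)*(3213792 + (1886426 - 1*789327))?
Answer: 7244141941348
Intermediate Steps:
(((-67 - 1*144) + (507 - 1*37))*299 + 1602987)*(3213792 + (1886426 - 1*789327)) = (((-67 - 144) + (507 - 37))*299 + 1602987)*(3213792 + (1886426 - 789327)) = ((-211 + 470)*299 + 1602987)*(3213792 + 1097099) = (259*299 + 1602987)*4310891 = (77441 + 1602987)*4310891 = 1680428*4310891 = 7244141941348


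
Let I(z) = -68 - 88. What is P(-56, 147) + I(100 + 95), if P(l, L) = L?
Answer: -9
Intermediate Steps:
I(z) = -156
P(-56, 147) + I(100 + 95) = 147 - 156 = -9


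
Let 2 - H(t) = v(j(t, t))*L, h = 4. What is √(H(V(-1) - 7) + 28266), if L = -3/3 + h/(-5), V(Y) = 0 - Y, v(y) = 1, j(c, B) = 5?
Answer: √706745/5 ≈ 168.14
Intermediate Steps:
V(Y) = -Y
L = -9/5 (L = -3/3 + 4/(-5) = -3*⅓ + 4*(-⅕) = -1 - ⅘ = -9/5 ≈ -1.8000)
H(t) = 19/5 (H(t) = 2 - (-9)/5 = 2 - 1*(-9/5) = 2 + 9/5 = 19/5)
√(H(V(-1) - 7) + 28266) = √(19/5 + 28266) = √(141349/5) = √706745/5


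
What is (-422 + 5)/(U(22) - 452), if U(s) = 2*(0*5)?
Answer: 417/452 ≈ 0.92257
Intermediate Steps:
U(s) = 0 (U(s) = 2*0 = 0)
(-422 + 5)/(U(22) - 452) = (-422 + 5)/(0 - 452) = -417/(-452) = -417*(-1/452) = 417/452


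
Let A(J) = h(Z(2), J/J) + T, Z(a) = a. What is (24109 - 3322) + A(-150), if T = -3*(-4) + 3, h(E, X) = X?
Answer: 20803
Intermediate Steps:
T = 15 (T = 12 + 3 = 15)
A(J) = 16 (A(J) = J/J + 15 = 1 + 15 = 16)
(24109 - 3322) + A(-150) = (24109 - 3322) + 16 = 20787 + 16 = 20803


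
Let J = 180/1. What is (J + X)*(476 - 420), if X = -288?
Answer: -6048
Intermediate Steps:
J = 180 (J = 180*1 = 180)
(J + X)*(476 - 420) = (180 - 288)*(476 - 420) = -108*56 = -6048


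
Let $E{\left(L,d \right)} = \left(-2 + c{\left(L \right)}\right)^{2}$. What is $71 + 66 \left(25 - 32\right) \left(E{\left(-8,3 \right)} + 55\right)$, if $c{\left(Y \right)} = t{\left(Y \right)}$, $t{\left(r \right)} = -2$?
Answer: $-32731$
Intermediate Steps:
$c{\left(Y \right)} = -2$
$E{\left(L,d \right)} = 16$ ($E{\left(L,d \right)} = \left(-2 - 2\right)^{2} = \left(-4\right)^{2} = 16$)
$71 + 66 \left(25 - 32\right) \left(E{\left(-8,3 \right)} + 55\right) = 71 + 66 \left(25 - 32\right) \left(16 + 55\right) = 71 + 66 \left(\left(-7\right) 71\right) = 71 + 66 \left(-497\right) = 71 - 32802 = -32731$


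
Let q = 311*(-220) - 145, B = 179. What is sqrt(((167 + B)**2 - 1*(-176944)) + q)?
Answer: 49*sqrt(95) ≈ 477.59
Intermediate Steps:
q = -68565 (q = -68420 - 145 = -68565)
sqrt(((167 + B)**2 - 1*(-176944)) + q) = sqrt(((167 + 179)**2 - 1*(-176944)) - 68565) = sqrt((346**2 + 176944) - 68565) = sqrt((119716 + 176944) - 68565) = sqrt(296660 - 68565) = sqrt(228095) = 49*sqrt(95)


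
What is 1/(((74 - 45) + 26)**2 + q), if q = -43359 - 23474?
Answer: -1/63808 ≈ -1.5672e-5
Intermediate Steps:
q = -66833
1/(((74 - 45) + 26)**2 + q) = 1/(((74 - 45) + 26)**2 - 66833) = 1/((29 + 26)**2 - 66833) = 1/(55**2 - 66833) = 1/(3025 - 66833) = 1/(-63808) = -1/63808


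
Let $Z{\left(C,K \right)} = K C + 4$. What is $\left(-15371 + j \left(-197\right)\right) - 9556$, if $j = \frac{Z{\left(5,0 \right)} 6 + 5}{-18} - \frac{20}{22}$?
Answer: $- \frac{4837243}{198} \approx -24431.0$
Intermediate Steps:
$Z{\left(C,K \right)} = 4 + C K$ ($Z{\left(C,K \right)} = C K + 4 = 4 + C K$)
$j = - \frac{499}{198}$ ($j = \frac{\left(4 + 5 \cdot 0\right) 6 + 5}{-18} - \frac{20}{22} = \left(\left(4 + 0\right) 6 + 5\right) \left(- \frac{1}{18}\right) - \frac{10}{11} = \left(4 \cdot 6 + 5\right) \left(- \frac{1}{18}\right) - \frac{10}{11} = \left(24 + 5\right) \left(- \frac{1}{18}\right) - \frac{10}{11} = 29 \left(- \frac{1}{18}\right) - \frac{10}{11} = - \frac{29}{18} - \frac{10}{11} = - \frac{499}{198} \approx -2.5202$)
$\left(-15371 + j \left(-197\right)\right) - 9556 = \left(-15371 - - \frac{98303}{198}\right) - 9556 = \left(-15371 + \frac{98303}{198}\right) - 9556 = - \frac{2945155}{198} - 9556 = - \frac{4837243}{198}$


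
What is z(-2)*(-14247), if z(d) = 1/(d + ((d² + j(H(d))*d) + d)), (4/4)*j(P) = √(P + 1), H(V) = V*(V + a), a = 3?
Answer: -14247*I/2 ≈ -7123.5*I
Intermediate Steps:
H(V) = V*(3 + V) (H(V) = V*(V + 3) = V*(3 + V))
j(P) = √(1 + P) (j(P) = √(P + 1) = √(1 + P))
z(d) = 1/(d² + 2*d + d*√(1 + d*(3 + d))) (z(d) = 1/(d + ((d² + √(1 + d*(3 + d))*d) + d)) = 1/(d + ((d² + d*√(1 + d*(3 + d))) + d)) = 1/(d + (d + d² + d*√(1 + d*(3 + d)))) = 1/(d² + 2*d + d*√(1 + d*(3 + d))))
z(-2)*(-14247) = (1/((-2)*(2 - 2 + √(1 - 2*(3 - 2)))))*(-14247) = -1/(2*(2 - 2 + √(1 - 2*1)))*(-14247) = -1/(2*(2 - 2 + √(1 - 2)))*(-14247) = -1/(2*(2 - 2 + √(-1)))*(-14247) = -1/(2*(2 - 2 + I))*(-14247) = -(-I)/2*(-14247) = -(-1)*I/2*(-14247) = (I/2)*(-14247) = -14247*I/2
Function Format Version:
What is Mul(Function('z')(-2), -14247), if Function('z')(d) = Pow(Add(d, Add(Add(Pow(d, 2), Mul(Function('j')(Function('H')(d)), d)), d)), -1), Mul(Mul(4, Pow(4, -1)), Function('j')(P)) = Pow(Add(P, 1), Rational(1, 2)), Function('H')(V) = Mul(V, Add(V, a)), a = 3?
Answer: Mul(Rational(-14247, 2), I) ≈ Mul(-7123.5, I)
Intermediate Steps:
Function('H')(V) = Mul(V, Add(3, V)) (Function('H')(V) = Mul(V, Add(V, 3)) = Mul(V, Add(3, V)))
Function('j')(P) = Pow(Add(1, P), Rational(1, 2)) (Function('j')(P) = Pow(Add(P, 1), Rational(1, 2)) = Pow(Add(1, P), Rational(1, 2)))
Function('z')(d) = Pow(Add(Pow(d, 2), Mul(2, d), Mul(d, Pow(Add(1, Mul(d, Add(3, d))), Rational(1, 2)))), -1) (Function('z')(d) = Pow(Add(d, Add(Add(Pow(d, 2), Mul(Pow(Add(1, Mul(d, Add(3, d))), Rational(1, 2)), d)), d)), -1) = Pow(Add(d, Add(Add(Pow(d, 2), Mul(d, Pow(Add(1, Mul(d, Add(3, d))), Rational(1, 2)))), d)), -1) = Pow(Add(d, Add(d, Pow(d, 2), Mul(d, Pow(Add(1, Mul(d, Add(3, d))), Rational(1, 2))))), -1) = Pow(Add(Pow(d, 2), Mul(2, d), Mul(d, Pow(Add(1, Mul(d, Add(3, d))), Rational(1, 2)))), -1))
Mul(Function('z')(-2), -14247) = Mul(Mul(Pow(-2, -1), Pow(Add(2, -2, Pow(Add(1, Mul(-2, Add(3, -2))), Rational(1, 2))), -1)), -14247) = Mul(Mul(Rational(-1, 2), Pow(Add(2, -2, Pow(Add(1, Mul(-2, 1)), Rational(1, 2))), -1)), -14247) = Mul(Mul(Rational(-1, 2), Pow(Add(2, -2, Pow(Add(1, -2), Rational(1, 2))), -1)), -14247) = Mul(Mul(Rational(-1, 2), Pow(Add(2, -2, Pow(-1, Rational(1, 2))), -1)), -14247) = Mul(Mul(Rational(-1, 2), Pow(Add(2, -2, I), -1)), -14247) = Mul(Mul(Rational(-1, 2), Pow(I, -1)), -14247) = Mul(Mul(Rational(-1, 2), Mul(-1, I)), -14247) = Mul(Mul(Rational(1, 2), I), -14247) = Mul(Rational(-14247, 2), I)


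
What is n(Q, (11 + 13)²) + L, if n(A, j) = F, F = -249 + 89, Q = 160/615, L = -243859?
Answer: -244019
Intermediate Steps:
Q = 32/123 (Q = 160*(1/615) = 32/123 ≈ 0.26016)
F = -160
n(A, j) = -160
n(Q, (11 + 13)²) + L = -160 - 243859 = -244019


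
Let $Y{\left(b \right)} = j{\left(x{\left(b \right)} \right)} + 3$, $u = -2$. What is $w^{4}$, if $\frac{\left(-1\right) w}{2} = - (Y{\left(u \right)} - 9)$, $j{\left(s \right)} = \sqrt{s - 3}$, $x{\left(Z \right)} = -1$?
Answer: $7168 - 24576 i \approx 7168.0 - 24576.0 i$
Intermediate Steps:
$j{\left(s \right)} = \sqrt{-3 + s}$
$Y{\left(b \right)} = 3 + 2 i$ ($Y{\left(b \right)} = \sqrt{-3 - 1} + 3 = \sqrt{-4} + 3 = 2 i + 3 = 3 + 2 i$)
$w = -12 + 4 i$ ($w = - 2 \left(- (\left(3 + 2 i\right) - 9)\right) = - 2 \left(- (-6 + 2 i)\right) = - 2 \left(6 - 2 i\right) = -12 + 4 i \approx -12.0 + 4.0 i$)
$w^{4} = \left(-12 + 4 i\right)^{4}$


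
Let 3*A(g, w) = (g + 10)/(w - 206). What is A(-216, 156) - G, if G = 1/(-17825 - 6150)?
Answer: 19756/14385 ≈ 1.3734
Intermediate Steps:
A(g, w) = (10 + g)/(3*(-206 + w)) (A(g, w) = ((g + 10)/(w - 206))/3 = ((10 + g)/(-206 + w))/3 = (10 + g)/(3*(-206 + w)))
G = -1/23975 (G = 1/(-23975) = -1/23975 ≈ -4.1710e-5)
A(-216, 156) - G = (10 - 216)/(3*(-206 + 156)) - 1*(-1/23975) = (1/3)*(-206)/(-50) + 1/23975 = (1/3)*(-1/50)*(-206) + 1/23975 = 103/75 + 1/23975 = 19756/14385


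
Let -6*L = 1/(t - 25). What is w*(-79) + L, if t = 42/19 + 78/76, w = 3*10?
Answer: -5879951/2481 ≈ -2370.0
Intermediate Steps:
w = 30
t = 123/38 (t = 42*(1/19) + 78*(1/76) = 42/19 + 39/38 = 123/38 ≈ 3.2368)
L = 19/2481 (L = -1/(6*(123/38 - 25)) = -1/(6*(-827/38)) = -⅙*(-38/827) = 19/2481 ≈ 0.0076582)
w*(-79) + L = 30*(-79) + 19/2481 = -2370 + 19/2481 = -5879951/2481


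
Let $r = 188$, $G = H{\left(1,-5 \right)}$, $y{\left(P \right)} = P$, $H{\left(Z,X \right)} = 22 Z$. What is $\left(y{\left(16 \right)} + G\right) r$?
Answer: $7144$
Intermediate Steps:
$G = 22$ ($G = 22 \cdot 1 = 22$)
$\left(y{\left(16 \right)} + G\right) r = \left(16 + 22\right) 188 = 38 \cdot 188 = 7144$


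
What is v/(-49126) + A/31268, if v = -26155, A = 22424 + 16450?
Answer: 340942333/192008971 ≈ 1.7757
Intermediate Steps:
A = 38874
v/(-49126) + A/31268 = -26155/(-49126) + 38874/31268 = -26155*(-1/49126) + 38874*(1/31268) = 26155/49126 + 19437/15634 = 340942333/192008971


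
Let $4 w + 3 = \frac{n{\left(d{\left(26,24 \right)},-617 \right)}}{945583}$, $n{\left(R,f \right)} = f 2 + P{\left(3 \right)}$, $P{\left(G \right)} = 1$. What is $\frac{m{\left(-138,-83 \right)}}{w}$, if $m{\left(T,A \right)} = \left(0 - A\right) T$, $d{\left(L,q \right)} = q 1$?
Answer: $\frac{7220471788}{472997} \approx 15265.0$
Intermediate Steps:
$d{\left(L,q \right)} = q$
$n{\left(R,f \right)} = 1 + 2 f$ ($n{\left(R,f \right)} = f 2 + 1 = 2 f + 1 = 1 + 2 f$)
$m{\left(T,A \right)} = - A T$
$w = - \frac{1418991}{1891166}$ ($w = - \frac{3}{4} + \frac{\left(1 + 2 \left(-617\right)\right) \frac{1}{945583}}{4} = - \frac{3}{4} + \frac{\left(1 - 1234\right) \frac{1}{945583}}{4} = - \frac{3}{4} + \frac{\left(-1233\right) \frac{1}{945583}}{4} = - \frac{3}{4} + \frac{1}{4} \left(- \frac{1233}{945583}\right) = - \frac{3}{4} - \frac{1233}{3782332} = - \frac{1418991}{1891166} \approx -0.75033$)
$\frac{m{\left(-138,-83 \right)}}{w} = \frac{\left(-1\right) \left(-83\right) \left(-138\right)}{- \frac{1418991}{1891166}} = \left(-11454\right) \left(- \frac{1891166}{1418991}\right) = \frac{7220471788}{472997}$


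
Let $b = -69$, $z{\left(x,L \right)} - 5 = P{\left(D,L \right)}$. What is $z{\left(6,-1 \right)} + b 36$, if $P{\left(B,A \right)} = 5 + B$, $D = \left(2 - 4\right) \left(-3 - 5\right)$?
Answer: $-2458$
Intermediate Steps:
$D = 16$ ($D = \left(-2\right) \left(-8\right) = 16$)
$z{\left(x,L \right)} = 26$ ($z{\left(x,L \right)} = 5 + \left(5 + 16\right) = 5 + 21 = 26$)
$z{\left(6,-1 \right)} + b 36 = 26 - 2484 = -2458$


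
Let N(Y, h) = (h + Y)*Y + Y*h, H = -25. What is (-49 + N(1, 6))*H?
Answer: 900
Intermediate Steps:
N(Y, h) = Y*h + Y*(Y + h) (N(Y, h) = (Y + h)*Y + Y*h = Y*(Y + h) + Y*h = Y*h + Y*(Y + h))
(-49 + N(1, 6))*H = (-49 + 1*(1 + 2*6))*(-25) = (-49 + 1*(1 + 12))*(-25) = (-49 + 1*13)*(-25) = (-49 + 13)*(-25) = -36*(-25) = 900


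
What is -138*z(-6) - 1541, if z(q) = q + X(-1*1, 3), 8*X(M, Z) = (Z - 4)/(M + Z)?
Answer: -5635/8 ≈ -704.38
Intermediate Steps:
X(M, Z) = (-4 + Z)/(8*(M + Z)) (X(M, Z) = ((Z - 4)/(M + Z))/8 = ((-4 + Z)/(M + Z))/8 = (-4 + Z)/(8*(M + Z)))
z(q) = -1/16 + q (z(q) = q + (-4 + 3)/(8*(-1*1 + 3)) = q + (⅛)*(-1)/(-1 + 3) = q + (⅛)*(-1)/2 = q + (⅛)*(½)*(-1) = q - 1/16 = -1/16 + q)
-138*z(-6) - 1541 = -138*(-1/16 - 6) - 1541 = -138*(-97/16) - 1541 = 6693/8 - 1541 = -5635/8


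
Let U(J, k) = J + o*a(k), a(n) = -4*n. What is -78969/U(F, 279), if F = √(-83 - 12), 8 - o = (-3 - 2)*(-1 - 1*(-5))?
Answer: 2467623312/976437599 + 78969*I*√95/976437599 ≈ 2.5272 + 0.00078827*I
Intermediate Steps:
o = 28 (o = 8 - (-3 - 2)*(-1 - 1*(-5)) = 8 - (-5)*(-1 + 5) = 8 - (-5)*4 = 8 - 1*(-20) = 8 + 20 = 28)
F = I*√95 (F = √(-95) = I*√95 ≈ 9.7468*I)
U(J, k) = J - 112*k (U(J, k) = J + 28*(-4*k) = J - 112*k)
-78969/U(F, 279) = -78969/(I*√95 - 112*279) = -78969/(I*√95 - 31248) = -78969/(-31248 + I*√95)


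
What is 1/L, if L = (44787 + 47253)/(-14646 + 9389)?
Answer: -5257/92040 ≈ -0.057116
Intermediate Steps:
L = -92040/5257 (L = 92040/(-5257) = 92040*(-1/5257) = -92040/5257 ≈ -17.508)
1/L = 1/(-92040/5257) = -5257/92040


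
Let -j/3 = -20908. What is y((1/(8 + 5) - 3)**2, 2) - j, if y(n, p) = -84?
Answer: -62808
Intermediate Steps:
j = 62724 (j = -3*(-20908) = 62724)
y((1/(8 + 5) - 3)**2, 2) - j = -84 - 1*62724 = -84 - 62724 = -62808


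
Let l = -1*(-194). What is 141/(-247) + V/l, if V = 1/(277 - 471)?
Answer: -5306923/9296092 ≈ -0.57088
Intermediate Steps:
l = 194
V = -1/194 (V = 1/(-194) = -1/194 ≈ -0.0051546)
141/(-247) + V/l = 141/(-247) - 1/194/194 = 141*(-1/247) - 1/194*1/194 = -141/247 - 1/37636 = -5306923/9296092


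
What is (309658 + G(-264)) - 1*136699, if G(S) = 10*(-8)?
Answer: 172879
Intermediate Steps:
G(S) = -80
(309658 + G(-264)) - 1*136699 = (309658 - 80) - 1*136699 = 309578 - 136699 = 172879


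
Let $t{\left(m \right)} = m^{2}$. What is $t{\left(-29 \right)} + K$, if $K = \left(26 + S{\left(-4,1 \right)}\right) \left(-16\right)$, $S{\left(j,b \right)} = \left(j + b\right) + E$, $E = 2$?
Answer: $441$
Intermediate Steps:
$S{\left(j,b \right)} = 2 + b + j$ ($S{\left(j,b \right)} = \left(j + b\right) + 2 = \left(b + j\right) + 2 = 2 + b + j$)
$K = -400$ ($K = \left(26 + \left(2 + 1 - 4\right)\right) \left(-16\right) = \left(26 - 1\right) \left(-16\right) = 25 \left(-16\right) = -400$)
$t{\left(-29 \right)} + K = \left(-29\right)^{2} - 400 = 841 - 400 = 441$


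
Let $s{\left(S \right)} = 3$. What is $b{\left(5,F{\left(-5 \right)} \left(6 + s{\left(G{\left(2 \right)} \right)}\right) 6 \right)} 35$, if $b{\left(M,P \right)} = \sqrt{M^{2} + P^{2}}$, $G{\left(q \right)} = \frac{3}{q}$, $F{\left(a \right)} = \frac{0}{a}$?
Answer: $175$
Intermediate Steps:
$F{\left(a \right)} = 0$
$b{\left(5,F{\left(-5 \right)} \left(6 + s{\left(G{\left(2 \right)} \right)}\right) 6 \right)} 35 = \sqrt{5^{2} + \left(0 \left(6 + 3\right) 6\right)^{2}} \cdot 35 = \sqrt{25 + \left(0 \cdot 9 \cdot 6\right)^{2}} \cdot 35 = \sqrt{25 + \left(0 \cdot 6\right)^{2}} \cdot 35 = \sqrt{25 + 0^{2}} \cdot 35 = \sqrt{25 + 0} \cdot 35 = \sqrt{25} \cdot 35 = 5 \cdot 35 = 175$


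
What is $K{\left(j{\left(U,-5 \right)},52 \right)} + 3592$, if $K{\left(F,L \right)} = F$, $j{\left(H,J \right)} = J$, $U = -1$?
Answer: $3587$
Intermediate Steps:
$K{\left(j{\left(U,-5 \right)},52 \right)} + 3592 = -5 + 3592 = 3587$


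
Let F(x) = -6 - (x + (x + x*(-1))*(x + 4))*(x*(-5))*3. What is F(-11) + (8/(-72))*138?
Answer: 5381/3 ≈ 1793.7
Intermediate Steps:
F(x) = -6 + 15*x**2 (F(x) = -6 - (x + (x - x)*(4 + x))*-5*x*3 = -6 - (x + 0*(4 + x))*(-15*x) = -6 - (x + 0)*(-15*x) = -6 - x*(-15*x) = -6 - (-15)*x**2 = -6 + 15*x**2)
F(-11) + (8/(-72))*138 = (-6 + 15*(-11)**2) + (8/(-72))*138 = (-6 + 15*121) + (8*(-1/72))*138 = (-6 + 1815) - 1/9*138 = 1809 - 46/3 = 5381/3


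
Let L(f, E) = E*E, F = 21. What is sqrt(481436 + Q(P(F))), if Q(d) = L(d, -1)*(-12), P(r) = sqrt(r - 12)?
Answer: 4*sqrt(30089) ≈ 693.85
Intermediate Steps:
L(f, E) = E**2
P(r) = sqrt(-12 + r)
Q(d) = -12 (Q(d) = (-1)**2*(-12) = 1*(-12) = -12)
sqrt(481436 + Q(P(F))) = sqrt(481436 - 12) = sqrt(481424) = 4*sqrt(30089)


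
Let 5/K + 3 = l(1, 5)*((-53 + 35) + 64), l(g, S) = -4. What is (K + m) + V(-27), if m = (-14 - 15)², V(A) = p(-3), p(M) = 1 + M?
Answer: 156888/187 ≈ 838.97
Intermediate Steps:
V(A) = -2 (V(A) = 1 - 3 = -2)
m = 841 (m = (-29)² = 841)
K = -5/187 (K = 5/(-3 - 4*((-53 + 35) + 64)) = 5/(-3 - 4*(-18 + 64)) = 5/(-3 - 4*46) = 5/(-3 - 184) = 5/(-187) = 5*(-1/187) = -5/187 ≈ -0.026738)
(K + m) + V(-27) = (-5/187 + 841) - 2 = 157262/187 - 2 = 156888/187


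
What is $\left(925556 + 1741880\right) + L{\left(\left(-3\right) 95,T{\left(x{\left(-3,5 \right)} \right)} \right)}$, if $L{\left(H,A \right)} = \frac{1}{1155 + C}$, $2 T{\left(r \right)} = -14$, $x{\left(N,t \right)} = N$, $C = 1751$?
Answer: $\frac{7751569017}{2906} \approx 2.6674 \cdot 10^{6}$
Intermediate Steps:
$T{\left(r \right)} = -7$ ($T{\left(r \right)} = \frac{1}{2} \left(-14\right) = -7$)
$L{\left(H,A \right)} = \frac{1}{2906}$ ($L{\left(H,A \right)} = \frac{1}{1155 + 1751} = \frac{1}{2906}$)
$\left(925556 + 1741880\right) + L{\left(\left(-3\right) 95,T{\left(x{\left(-3,5 \right)} \right)} \right)} = \left(925556 + 1741880\right) + \frac{1}{2906} = 2667436 + \frac{1}{2906} = \frac{7751569017}{2906}$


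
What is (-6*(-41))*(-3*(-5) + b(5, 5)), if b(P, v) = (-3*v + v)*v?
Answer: -8610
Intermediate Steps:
b(P, v) = -2*v**2 (b(P, v) = (-2*v)*v = -2*v**2)
(-6*(-41))*(-3*(-5) + b(5, 5)) = (-6*(-41))*(-3*(-5) - 2*5**2) = 246*(15 - 2*25) = 246*(15 - 50) = 246*(-35) = -8610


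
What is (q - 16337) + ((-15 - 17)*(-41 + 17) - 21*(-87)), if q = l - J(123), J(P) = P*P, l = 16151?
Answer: -12720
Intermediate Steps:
J(P) = P**2
q = 1022 (q = 16151 - 1*123**2 = 16151 - 1*15129 = 16151 - 15129 = 1022)
(q - 16337) + ((-15 - 17)*(-41 + 17) - 21*(-87)) = (1022 - 16337) + ((-15 - 17)*(-41 + 17) - 21*(-87)) = -15315 + (-32*(-24) + 1827) = -15315 + (768 + 1827) = -15315 + 2595 = -12720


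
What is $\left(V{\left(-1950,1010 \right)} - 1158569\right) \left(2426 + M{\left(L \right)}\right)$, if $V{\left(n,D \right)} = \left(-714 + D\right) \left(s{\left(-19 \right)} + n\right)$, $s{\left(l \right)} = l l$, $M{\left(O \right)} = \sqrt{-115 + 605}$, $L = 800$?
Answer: $-3951742938 - 11402391 \sqrt{10} \approx -3.9878 \cdot 10^{9}$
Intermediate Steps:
$M{\left(O \right)} = 7 \sqrt{10}$ ($M{\left(O \right)} = \sqrt{490} = 7 \sqrt{10}$)
$s{\left(l \right)} = l^{2}$
$V{\left(n,D \right)} = \left(-714 + D\right) \left(361 + n\right)$ ($V{\left(n,D \right)} = \left(-714 + D\right) \left(\left(-19\right)^{2} + n\right) = \left(-714 + D\right) \left(361 + n\right)$)
$\left(V{\left(-1950,1010 \right)} - 1158569\right) \left(2426 + M{\left(L \right)}\right) = \left(\left(-257754 - -1392300 + 361 \cdot 1010 + 1010 \left(-1950\right)\right) - 1158569\right) \left(2426 + 7 \sqrt{10}\right) = \left(\left(-257754 + 1392300 + 364610 - 1969500\right) - 1158569\right) \left(2426 + 7 \sqrt{10}\right) = \left(-470344 - 1158569\right) \left(2426 + 7 \sqrt{10}\right) = - 1628913 \left(2426 + 7 \sqrt{10}\right) = -3951742938 - 11402391 \sqrt{10}$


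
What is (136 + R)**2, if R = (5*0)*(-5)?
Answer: 18496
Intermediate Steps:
R = 0 (R = 0*(-5) = 0)
(136 + R)**2 = (136 + 0)**2 = 136**2 = 18496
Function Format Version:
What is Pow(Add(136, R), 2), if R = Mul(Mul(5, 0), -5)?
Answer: 18496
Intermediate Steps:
R = 0 (R = Mul(0, -5) = 0)
Pow(Add(136, R), 2) = Pow(Add(136, 0), 2) = Pow(136, 2) = 18496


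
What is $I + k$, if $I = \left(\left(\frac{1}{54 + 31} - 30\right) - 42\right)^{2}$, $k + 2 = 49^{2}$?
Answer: $\frac{54774936}{7225} \approx 7581.3$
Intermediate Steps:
$k = 2399$ ($k = -2 + 49^{2} = -2 + 2401 = 2399$)
$I = \frac{37442161}{7225}$ ($I = \left(\left(\frac{1}{85} - 30\right) - 42\right)^{2} = \left(- \frac{2549}{85} - 42\right)^{2} = \left(- \frac{6119}{85}\right)^{2} = \frac{37442161}{7225} \approx 5182.3$)
$I + k = \frac{37442161}{7225} + 2399 = \frac{54774936}{7225}$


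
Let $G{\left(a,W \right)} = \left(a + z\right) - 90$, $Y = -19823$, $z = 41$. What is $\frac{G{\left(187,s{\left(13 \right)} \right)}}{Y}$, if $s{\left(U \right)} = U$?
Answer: $- \frac{138}{19823} \approx -0.0069616$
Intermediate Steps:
$G{\left(a,W \right)} = -49 + a$ ($G{\left(a,W \right)} = \left(a + 41\right) - 90 = \left(41 + a\right) - 90 = -49 + a$)
$\frac{G{\left(187,s{\left(13 \right)} \right)}}{Y} = \frac{-49 + 187}{-19823} = 138 \left(- \frac{1}{19823}\right) = - \frac{138}{19823}$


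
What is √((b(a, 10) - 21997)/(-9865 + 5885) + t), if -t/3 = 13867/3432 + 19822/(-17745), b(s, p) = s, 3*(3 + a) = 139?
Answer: I*√464882459194230/11951940 ≈ 1.804*I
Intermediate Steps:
a = 130/3 (a = -3 + (⅓)*139 = -3 + 139/3 = 130/3 ≈ 43.333)
t = -4565149/520520 (t = -3*(13867/3432 + 19822/(-17745)) = -3*(13867*(1/3432) + 19822*(-1/17745)) = -3*(13867/3432 - 19822/17745) = -3*4565149/1561560 = -4565149/520520 ≈ -8.7704)
√((b(a, 10) - 21997)/(-9865 + 5885) + t) = √((130/3 - 21997)/(-9865 + 5885) - 4565149/520520) = √(-65861/3/(-3980) - 4565149/520520) = √(-65861/3*(-1/3980) - 4565149/520520) = √(65861/11940 - 4565149/520520) = √(-1011295567/310750440) = I*√464882459194230/11951940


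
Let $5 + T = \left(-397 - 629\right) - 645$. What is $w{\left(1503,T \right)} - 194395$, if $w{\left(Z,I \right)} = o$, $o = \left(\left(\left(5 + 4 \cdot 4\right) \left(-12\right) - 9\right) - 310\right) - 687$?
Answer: $-195653$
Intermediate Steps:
$T = -1676$ ($T = -5 - 1671 = -1676$)
$o = -1258$ ($o = \left(\left(\left(5 + 16\right) \left(-12\right) - 9\right) - 310\right) - 687 = \left(\left(21 \left(-12\right) - 9\right) - 310\right) - 687 = \left(\left(-252 - 9\right) - 310\right) - 687 = \left(-261 - 310\right) - 687 = -571 - 687 = -1258$)
$w{\left(Z,I \right)} = -1258$
$w{\left(1503,T \right)} - 194395 = -1258 - 194395 = -195653$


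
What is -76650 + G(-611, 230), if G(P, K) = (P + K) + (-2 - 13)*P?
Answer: -67866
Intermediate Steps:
G(P, K) = K - 14*P (G(P, K) = (K + P) - 15*P = K - 14*P)
-76650 + G(-611, 230) = -76650 + (230 - 14*(-611)) = -76650 + (230 + 8554) = -76650 + 8784 = -67866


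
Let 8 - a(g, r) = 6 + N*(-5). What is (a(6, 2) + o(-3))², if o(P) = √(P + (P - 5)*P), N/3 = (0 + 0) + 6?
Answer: (92 + √21)² ≈ 9328.2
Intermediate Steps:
N = 18 (N = 3*((0 + 0) + 6) = 3*(0 + 6) = 3*6 = 18)
a(g, r) = 92 (a(g, r) = 8 - (6 + 18*(-5)) = 8 - (6 - 90) = 8 - 1*(-84) = 8 + 84 = 92)
o(P) = √(P + P*(-5 + P)) (o(P) = √(P + (-5 + P)*P) = √(P + P*(-5 + P)))
(a(6, 2) + o(-3))² = (92 + √(-3*(-4 - 3)))² = (92 + √(-3*(-7)))² = (92 + √21)²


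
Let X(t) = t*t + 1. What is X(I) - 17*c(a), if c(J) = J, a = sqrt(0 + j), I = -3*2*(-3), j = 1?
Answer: 308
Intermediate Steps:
I = 18 (I = -6*(-3) = 18)
a = 1 (a = sqrt(0 + 1) = sqrt(1) = 1)
X(t) = 1 + t**2 (X(t) = t**2 + 1 = 1 + t**2)
X(I) - 17*c(a) = (1 + 18**2) - 17*1 = (1 + 324) - 17 = 325 - 17 = 308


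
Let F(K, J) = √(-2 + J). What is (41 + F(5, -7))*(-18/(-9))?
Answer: 82 + 6*I ≈ 82.0 + 6.0*I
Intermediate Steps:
(41 + F(5, -7))*(-18/(-9)) = (41 + √(-2 - 7))*(-18/(-9)) = (41 + √(-9))*(-18*(-⅑)) = (41 + 3*I)*2 = 82 + 6*I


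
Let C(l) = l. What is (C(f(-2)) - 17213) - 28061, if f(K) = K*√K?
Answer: -45274 - 2*I*√2 ≈ -45274.0 - 2.8284*I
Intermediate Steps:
f(K) = K^(3/2)
(C(f(-2)) - 17213) - 28061 = ((-2)^(3/2) - 17213) - 28061 = (-2*I*√2 - 17213) - 28061 = (-17213 - 2*I*√2) - 28061 = -45274 - 2*I*√2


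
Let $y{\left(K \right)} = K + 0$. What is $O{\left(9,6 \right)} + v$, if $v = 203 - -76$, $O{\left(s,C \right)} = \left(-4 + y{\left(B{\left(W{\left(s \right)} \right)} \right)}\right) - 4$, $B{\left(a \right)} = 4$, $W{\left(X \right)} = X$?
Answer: $275$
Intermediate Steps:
$y{\left(K \right)} = K$
$O{\left(s,C \right)} = -4$ ($O{\left(s,C \right)} = \left(-4 + 4\right) - 4 = 0 - 4 = -4$)
$v = 279$ ($v = 203 + 76 = 279$)
$O{\left(9,6 \right)} + v = -4 + 279 = 275$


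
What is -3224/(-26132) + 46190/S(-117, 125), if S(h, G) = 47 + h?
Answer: -30170285/45731 ≈ -659.73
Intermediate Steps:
-3224/(-26132) + 46190/S(-117, 125) = -3224/(-26132) + 46190/(47 - 117) = -3224*(-1/26132) + 46190/(-70) = 806/6533 + 46190*(-1/70) = 806/6533 - 4619/7 = -30170285/45731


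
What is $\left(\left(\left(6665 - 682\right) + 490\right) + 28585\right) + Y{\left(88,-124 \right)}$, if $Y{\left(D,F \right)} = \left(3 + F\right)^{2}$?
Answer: $49699$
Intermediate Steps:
$\left(\left(\left(6665 - 682\right) + 490\right) + 28585\right) + Y{\left(88,-124 \right)} = \left(\left(\left(6665 - 682\right) + 490\right) + 28585\right) + \left(3 - 124\right)^{2} = \left(\left(5983 + 490\right) + 28585\right) + \left(-121\right)^{2} = \left(6473 + 28585\right) + 14641 = 35058 + 14641 = 49699$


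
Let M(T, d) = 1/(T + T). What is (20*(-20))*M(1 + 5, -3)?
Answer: -100/3 ≈ -33.333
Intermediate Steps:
M(T, d) = 1/(2*T)
(20*(-20))*M(1 + 5, -3) = (20*(-20))*(1/(2*(1 + 5))) = -200/6 = -400*1/12 = -100/3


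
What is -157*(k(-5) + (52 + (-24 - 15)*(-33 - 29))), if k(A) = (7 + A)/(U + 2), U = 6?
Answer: -1551317/4 ≈ -3.8783e+5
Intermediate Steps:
k(A) = 7/8 + A/8 (k(A) = (7 + A)/(6 + 2) = (7 + A)/8 = (7 + A)*(⅛) = 7/8 + A/8)
-157*(k(-5) + (52 + (-24 - 15)*(-33 - 29))) = -157*((7/8 + (⅛)*(-5)) + (52 + (-24 - 15)*(-33 - 29))) = -157*((7/8 - 5/8) + (52 - 39*(-62))) = -157*(¼ + (52 + 2418)) = -157*(¼ + 2470) = -157*9881/4 = -1551317/4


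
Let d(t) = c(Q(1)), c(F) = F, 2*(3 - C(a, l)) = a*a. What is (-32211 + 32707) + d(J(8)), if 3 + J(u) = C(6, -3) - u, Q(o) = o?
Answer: 497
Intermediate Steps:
C(a, l) = 3 - a**2/2 (C(a, l) = 3 - a*a/2 = 3 - a**2/2)
J(u) = -18 - u (J(u) = -3 + ((3 - 1/2*6**2) - u) = -3 + ((3 - 1/2*36) - u) = -3 + ((3 - 18) - u) = -3 + (-15 - u) = -18 - u)
d(t) = 1
(-32211 + 32707) + d(J(8)) = (-32211 + 32707) + 1 = 496 + 1 = 497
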